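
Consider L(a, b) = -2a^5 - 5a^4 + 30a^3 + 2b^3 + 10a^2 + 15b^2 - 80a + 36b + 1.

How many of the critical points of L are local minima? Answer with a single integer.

L separates as a function of a plus a function of b, so ∇L=0 decouples.
∂L/∂a = -10(a - 2)(a - 1)(a + 1)(a + 4) = 0 at a ∈ {-4, -1, 1, 2}; ∂L/∂b = 6(b + 2)(b + 3) = 0 at b ∈ {-3, -2}.
The Hessian is diagonal: diag(L_aa, L_bb). Second derivatives: L_aa(-4)=900, L_aa(-1)=-180, L_aa(1)=100, L_aa(2)=-180; L_bb(-3)=-6, L_bb(-2)=6.
Local minima occur where both diagonal entries positive: (-4, -2), (1, -2). Count: 2.

2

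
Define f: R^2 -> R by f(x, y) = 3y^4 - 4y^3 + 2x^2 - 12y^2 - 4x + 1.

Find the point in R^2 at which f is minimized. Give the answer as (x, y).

f(x,y) separates as P(x) + Q(y) + 1, so its minimum is min P + min Q + 1.
P'(x) = 4x - 4 vanishes at x ∈ {1}; Q'(y) = 12y(y - 2)(y + 1) vanishes at y ∈ {-1, 0, 2}.
Local minima of P (where P''>0): P(1)=-2. Local minima of Q: Q(-1)=-5, Q(2)=-32.
So the global minimum of f is P(1) + Q(2) + 1 = -2 − 32 + 1 = -33, attained at (1, 2).

(1, 2)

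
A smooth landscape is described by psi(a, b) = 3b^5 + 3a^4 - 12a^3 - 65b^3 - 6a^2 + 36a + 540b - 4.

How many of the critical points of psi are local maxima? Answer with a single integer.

psi separates as a function of a plus a function of b, so ∇psi=0 decouples.
∂psi/∂a = 12(a - 3)(a - 1)(a + 1) = 0 at a ∈ {-1, 1, 3}; ∂psi/∂b = 15(b - 3)(b - 2)(b + 2)(b + 3) = 0 at b ∈ {-3, -2, 2, 3}.
The Hessian is diagonal: diag(psi_aa, psi_bb). Second derivatives: psi_aa(-1)=96, psi_aa(1)=-48, psi_aa(3)=96; psi_bb(-3)=-450, psi_bb(-2)=300, psi_bb(2)=-300, psi_bb(3)=450.
Local maxima occur where both diagonal entries negative: (1, -3), (1, 2). Count: 2.

2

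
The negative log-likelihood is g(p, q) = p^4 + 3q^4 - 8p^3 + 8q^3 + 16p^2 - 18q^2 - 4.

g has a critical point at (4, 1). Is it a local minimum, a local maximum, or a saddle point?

local minimum

The mixed partial ∂²g/∂p∂q is 0, so the Hessian at any point is diag(g_pp, g_qq) = diag(4(3p^2 - 12p + 8), 12(3q^2 + 4q - 3)).
At (4, 1): H = diag(32, 48).
Both eigenvalues are positive, so H is positive definite: a local minimum.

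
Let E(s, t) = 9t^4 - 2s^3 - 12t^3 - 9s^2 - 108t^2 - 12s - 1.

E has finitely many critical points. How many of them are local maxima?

1

E separates as a function of s plus a function of t, so ∇E=0 decouples.
∂E/∂s = -6(s + 1)(s + 2) = 0 at s ∈ {-2, -1}; ∂E/∂t = 36t(t - 3)(t + 2) = 0 at t ∈ {-2, 0, 3}.
The Hessian is diagonal: diag(E_ss, E_tt). Second derivatives: E_ss(-2)=6, E_ss(-1)=-6; E_tt(-2)=360, E_tt(0)=-216, E_tt(3)=540.
Local maxima occur where both diagonal entries negative: (-1, 0). Count: 1.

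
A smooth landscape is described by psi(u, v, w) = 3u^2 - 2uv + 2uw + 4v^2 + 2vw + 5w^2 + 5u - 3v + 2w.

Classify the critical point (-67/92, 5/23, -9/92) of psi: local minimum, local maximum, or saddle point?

local minimum

The Hessian is constant: H = [[6, -2, 2], [-2, 8, 2], [2, 2, 10]].
Leading principal minors: Δ₁ = 6, Δ₂ = 44, Δ₃ = 368.
All leading minors are positive, so H is positive definite: a local minimum.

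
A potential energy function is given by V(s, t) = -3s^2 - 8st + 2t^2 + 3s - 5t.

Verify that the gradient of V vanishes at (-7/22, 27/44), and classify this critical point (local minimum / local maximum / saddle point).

saddle point

∇V = (-6s - 8t + 3, -8s + 4t - 5); substituting (-7/22, 27/44) gives ∇V = (0, 0), so (-7/22, 27/44) is indeed a critical point.
The Hessian of V is constant: H = [[-6, -8], [-8, 4]].
det(H) = (-6)·4 − (-8)² = -88.
Since det(H) < 0, H is indefinite and the critical point is a saddle point.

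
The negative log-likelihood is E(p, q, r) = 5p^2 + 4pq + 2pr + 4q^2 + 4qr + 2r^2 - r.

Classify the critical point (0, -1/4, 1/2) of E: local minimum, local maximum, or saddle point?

local minimum

The Hessian is constant: H = [[10, 4, 2], [4, 8, 4], [2, 4, 4]].
Leading principal minors: Δ₁ = 10, Δ₂ = 64, Δ₃ = 128.
All leading minors are positive, so H is positive definite: a local minimum.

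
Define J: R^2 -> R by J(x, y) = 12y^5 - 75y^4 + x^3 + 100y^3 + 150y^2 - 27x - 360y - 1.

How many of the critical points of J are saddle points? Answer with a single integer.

J separates as a function of x plus a function of y, so ∇J=0 decouples.
∂J/∂x = 3(x - 3)(x + 3) = 0 at x ∈ {-3, 3}; ∂J/∂y = 60(y - 3)(y - 2)(y - 1)(y + 1) = 0 at y ∈ {-1, 1, 2, 3}.
The Hessian is diagonal: diag(J_xx, J_yy). Second derivatives: J_xx(-3)=-18, J_xx(3)=18; J_yy(-1)=-1440, J_yy(1)=240, J_yy(2)=-180, J_yy(3)=480.
Saddle points occur where the two diagonal entries have opposite signs: (-3, 1), (-3, 3), (3, -1), (3, 2). Count: 4.

4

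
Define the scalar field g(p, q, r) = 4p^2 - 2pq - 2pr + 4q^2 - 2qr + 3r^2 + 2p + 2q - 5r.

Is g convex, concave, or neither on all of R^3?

convex

g is quadratic, so its Hessian is the constant matrix H = [[8, -2, -2], [-2, 8, -2], [-2, -2, 6]].
Leading principal minors: 8, 60, 280.
All positive ⇒ H ≻ 0 ⇒ convex.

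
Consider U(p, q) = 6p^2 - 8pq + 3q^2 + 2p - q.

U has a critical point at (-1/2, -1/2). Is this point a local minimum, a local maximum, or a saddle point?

local minimum

The Hessian of U is constant: H = [[12, -8], [-8, 6]].
det(H) = 12·6 − (-8)² = 8.
det(H) > 0 and tr(H) = 18 > 0, so H is positive definite and the point is a local minimum.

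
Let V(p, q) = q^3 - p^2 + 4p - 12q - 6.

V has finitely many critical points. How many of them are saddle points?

1

V separates as a function of p plus a function of q, so ∇V=0 decouples.
∂V/∂p = -2(p - 2) = 0 at p ∈ {2}; ∂V/∂q = 3(q - 2)(q + 2) = 0 at q ∈ {-2, 2}.
The Hessian is diagonal: diag(V_pp, V_qq). Second derivatives: V_pp(2)=-2; V_qq(-2)=-12, V_qq(2)=12.
Saddle points occur where the two diagonal entries have opposite signs: (2, 2). Count: 1.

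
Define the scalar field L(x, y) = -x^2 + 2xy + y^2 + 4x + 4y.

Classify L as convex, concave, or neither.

neither

L is quadratic, so its Hessian is the constant matrix H = [[-2, 2], [2, 2]].
det(H) = -8, tr(H) = 0.
det(H) < 0, so H is indefinite: neither convex nor concave.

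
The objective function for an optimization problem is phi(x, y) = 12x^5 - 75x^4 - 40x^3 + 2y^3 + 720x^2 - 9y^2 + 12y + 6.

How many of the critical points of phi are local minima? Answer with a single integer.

2

phi separates as a function of x plus a function of y, so ∇phi=0 decouples.
∂phi/∂x = 60x(x - 4)(x - 3)(x + 2) = 0 at x ∈ {-2, 0, 3, 4}; ∂phi/∂y = 6(y - 2)(y - 1) = 0 at y ∈ {1, 2}.
The Hessian is diagonal: diag(phi_xx, phi_yy). Second derivatives: phi_xx(-2)=-3600, phi_xx(0)=1440, phi_xx(3)=-900, phi_xx(4)=1440; phi_yy(1)=-6, phi_yy(2)=6.
Local minima occur where both diagonal entries positive: (0, 2), (4, 2). Count: 2.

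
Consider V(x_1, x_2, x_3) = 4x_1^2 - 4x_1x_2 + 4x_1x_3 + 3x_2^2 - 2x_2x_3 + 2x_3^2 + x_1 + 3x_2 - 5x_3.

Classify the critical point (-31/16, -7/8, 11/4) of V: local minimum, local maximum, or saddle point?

The Hessian is constant: H = [[8, -4, 4], [-4, 6, -2], [4, -2, 4]].
Leading principal minors: Δ₁ = 8, Δ₂ = 32, Δ₃ = 64.
All leading minors are positive, so H is positive definite: a local minimum.

local minimum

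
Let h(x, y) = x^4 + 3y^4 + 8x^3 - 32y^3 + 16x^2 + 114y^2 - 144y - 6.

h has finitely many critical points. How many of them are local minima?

4

h separates as a function of x plus a function of y, so ∇h=0 decouples.
∂h/∂x = 4x(x + 2)(x + 4) = 0 at x ∈ {-4, -2, 0}; ∂h/∂y = 12(y - 4)(y - 3)(y - 1) = 0 at y ∈ {1, 3, 4}.
The Hessian is diagonal: diag(h_xx, h_yy). Second derivatives: h_xx(-4)=32, h_xx(-2)=-16, h_xx(0)=32; h_yy(1)=72, h_yy(3)=-24, h_yy(4)=36.
Local minima occur where both diagonal entries positive: (-4, 1), (-4, 4), (0, 1), (0, 4). Count: 4.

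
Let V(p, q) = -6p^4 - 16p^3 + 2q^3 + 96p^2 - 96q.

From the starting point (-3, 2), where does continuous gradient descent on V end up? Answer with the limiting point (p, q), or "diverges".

(0, 4)

V is separable, so gradient descent decouples: p follows -∂V/∂p, q follows -∂V/∂q.
∂V/∂p = -24p(p - 2)(p + 4); at p=-3 this is -360, so p increases.
∂V/∂q = 6(q - 4)(q + 4); at q=2 this is -72, so q increases.
p converges to its nearest critical value 0 (a local min of the p-part); q converges to 4. The iterate converges to (0, 4).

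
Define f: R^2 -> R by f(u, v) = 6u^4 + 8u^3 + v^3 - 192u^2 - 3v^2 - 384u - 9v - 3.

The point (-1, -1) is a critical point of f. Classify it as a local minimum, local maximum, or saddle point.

local maximum

The mixed partial ∂²f/∂u∂v is 0, so the Hessian at any point is diag(f_uu, f_vv) = diag(24(3u^2 + 2u - 16), 6(v - 1)).
At (-1, -1): H = diag(-360, -12).
Both eigenvalues are negative, so H is negative definite: a local maximum.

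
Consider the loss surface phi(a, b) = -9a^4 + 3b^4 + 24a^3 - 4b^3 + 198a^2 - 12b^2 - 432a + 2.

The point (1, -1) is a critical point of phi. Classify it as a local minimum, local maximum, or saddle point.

local minimum

The mixed partial ∂²phi/∂a∂b is 0, so the Hessian at any point is diag(phi_aa, phi_bb) = diag(36(-3a^2 + 4a + 11), 12(3b^2 - 2b - 2)).
At (1, -1): H = diag(432, 36).
Both eigenvalues are positive, so H is positive definite: a local minimum.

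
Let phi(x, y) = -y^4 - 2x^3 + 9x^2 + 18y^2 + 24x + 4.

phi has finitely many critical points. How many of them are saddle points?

3

phi separates as a function of x plus a function of y, so ∇phi=0 decouples.
∂phi/∂x = -6(x - 4)(x + 1) = 0 at x ∈ {-1, 4}; ∂phi/∂y = -4y(y - 3)(y + 3) = 0 at y ∈ {-3, 0, 3}.
The Hessian is diagonal: diag(phi_xx, phi_yy). Second derivatives: phi_xx(-1)=30, phi_xx(4)=-30; phi_yy(-3)=-72, phi_yy(0)=36, phi_yy(3)=-72.
Saddle points occur where the two diagonal entries have opposite signs: (-1, -3), (-1, 3), (4, 0). Count: 3.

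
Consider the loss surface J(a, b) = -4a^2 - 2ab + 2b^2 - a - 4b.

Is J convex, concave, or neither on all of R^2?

neither

J is quadratic, so its Hessian is the constant matrix H = [[-8, -2], [-2, 4]].
det(H) = -36, tr(H) = -4.
det(H) < 0, so H is indefinite: neither convex nor concave.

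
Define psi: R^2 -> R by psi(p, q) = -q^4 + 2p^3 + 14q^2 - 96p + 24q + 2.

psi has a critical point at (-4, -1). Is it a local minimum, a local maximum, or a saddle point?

saddle point

The mixed partial ∂²psi/∂p∂q is 0, so the Hessian at any point is diag(psi_pp, psi_qq) = diag(12p, 4(-3q^2 + 7)).
At (-4, -1): H = diag(-48, 16).
The eigenvalues have opposite signs, so H is indefinite: a saddle point.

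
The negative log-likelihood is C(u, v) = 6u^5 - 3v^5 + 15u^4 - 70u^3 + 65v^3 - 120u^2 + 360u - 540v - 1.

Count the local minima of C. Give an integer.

C separates as a function of u plus a function of v, so ∇C=0 decouples.
∂C/∂u = 30(u - 2)(u - 1)(u + 2)(u + 3) = 0 at u ∈ {-3, -2, 1, 2}; ∂C/∂v = -15(v - 3)(v - 2)(v + 2)(v + 3) = 0 at v ∈ {-3, -2, 2, 3}.
The Hessian is diagonal: diag(C_uu, C_vv). Second derivatives: C_uu(-3)=-600, C_uu(-2)=360, C_uu(1)=-360, C_uu(2)=600; C_vv(-3)=450, C_vv(-2)=-300, C_vv(2)=300, C_vv(3)=-450.
Local minima occur where both diagonal entries positive: (-2, -3), (-2, 2), (2, -3), (2, 2). Count: 4.

4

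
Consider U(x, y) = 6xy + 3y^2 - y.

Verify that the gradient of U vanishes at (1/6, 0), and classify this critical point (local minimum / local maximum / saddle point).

saddle point

∇U = (6y, 6x + 6y - 1); substituting (1/6, 0) gives ∇U = (0, 0), so (1/6, 0) is indeed a critical point.
The Hessian of U is constant: H = [[0, 6], [6, 6]].
det(H) = 0·6 − 6² = -36.
Since det(H) < 0, H is indefinite and the critical point is a saddle point.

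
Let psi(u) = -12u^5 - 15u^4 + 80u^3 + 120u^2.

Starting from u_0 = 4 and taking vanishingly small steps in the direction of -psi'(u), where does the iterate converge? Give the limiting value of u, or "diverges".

diverges

psi'(u) = -60u(u - 2)(u + 1)(u + 2), so psi'(4) = -14400.
Gradient descent moves in the -psi' direction, i.e. u is increasing.
There is no critical point above u=4, and psi' keeps the same sign, so the iterate runs off to +∞.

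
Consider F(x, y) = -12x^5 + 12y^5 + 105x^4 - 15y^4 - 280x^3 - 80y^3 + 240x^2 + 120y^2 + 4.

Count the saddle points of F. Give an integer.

F separates as a function of x plus a function of y, so ∇F=0 decouples.
∂F/∂x = -60x(x - 4)(x - 2)(x - 1) = 0 at x ∈ {0, 1, 2, 4}; ∂F/∂y = 60y(y - 2)(y - 1)(y + 2) = 0 at y ∈ {-2, 0, 1, 2}.
The Hessian is diagonal: diag(F_xx, F_yy). Second derivatives: F_xx(0)=480, F_xx(1)=-180, F_xx(2)=240, F_xx(4)=-1440; F_yy(-2)=-1440, F_yy(0)=240, F_yy(1)=-180, F_yy(2)=480.
Saddle points occur where the two diagonal entries have opposite signs: (0, -2), (0, 1), (1, 0), (1, 2), (2, -2), (2, 1), (4, 0), (4, 2). Count: 8.

8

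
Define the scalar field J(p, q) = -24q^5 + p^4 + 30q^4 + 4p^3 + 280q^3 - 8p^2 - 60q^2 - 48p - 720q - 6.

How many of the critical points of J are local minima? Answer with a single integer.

4

J separates as a function of p plus a function of q, so ∇J=0 decouples.
∂J/∂p = 4(p - 2)(p + 2)(p + 3) = 0 at p ∈ {-3, -2, 2}; ∂J/∂q = -120(q - 3)(q - 1)(q + 1)(q + 2) = 0 at q ∈ {-2, -1, 1, 3}.
The Hessian is diagonal: diag(J_pp, J_qq). Second derivatives: J_pp(-3)=20, J_pp(-2)=-16, J_pp(2)=80; J_qq(-2)=1800, J_qq(-1)=-960, J_qq(1)=1440, J_qq(3)=-4800.
Local minima occur where both diagonal entries positive: (-3, -2), (-3, 1), (2, -2), (2, 1). Count: 4.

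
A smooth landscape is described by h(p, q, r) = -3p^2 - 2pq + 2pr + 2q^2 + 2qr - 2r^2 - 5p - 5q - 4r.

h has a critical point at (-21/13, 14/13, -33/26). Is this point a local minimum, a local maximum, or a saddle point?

The Hessian is constant: H = [[-6, -2, 2], [-2, 4, 2], [2, 2, -4]].
Leading principal minors: Δ₁ = -6, Δ₂ = -28, Δ₃ = 104.
The minors fit neither the all-positive nor the alternating-sign pattern, so H is indefinite: a saddle point.

saddle point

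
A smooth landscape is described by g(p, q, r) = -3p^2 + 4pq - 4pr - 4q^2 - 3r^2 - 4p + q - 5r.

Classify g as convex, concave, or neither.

g is quadratic, so its Hessian is the constant matrix H = [[-6, 4, -4], [4, -8, 0], [-4, 0, -6]].
Leading principal minors: -6, 32, -64.
Signs alternate −, +, − ⇒ H ≺ 0 ⇒ concave.

concave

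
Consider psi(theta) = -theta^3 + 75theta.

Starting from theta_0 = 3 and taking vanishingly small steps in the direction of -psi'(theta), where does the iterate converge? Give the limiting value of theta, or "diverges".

psi'(theta) = -3(theta - 5)(theta + 5), so psi'(3) = 48.
Gradient descent moves in the -psi' direction, i.e. theta is decreasing.
The nearest critical point in that direction is theta = -5, where psi'' = 30 > 0 (a local minimum). The iterate converges there.

-5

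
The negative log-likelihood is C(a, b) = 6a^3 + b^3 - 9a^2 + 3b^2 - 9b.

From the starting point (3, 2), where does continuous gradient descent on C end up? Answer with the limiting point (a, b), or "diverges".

C is separable, so gradient descent decouples: a follows -∂C/∂a, b follows -∂C/∂b.
∂C/∂a = 18a(a - 1); at a=3 this is 108, so a decreases.
∂C/∂b = 3(b - 1)(b + 3); at b=2 this is 15, so b decreases.
a converges to its nearest critical value 1 (a local min of the a-part); b converges to 1. The iterate converges to (1, 1).

(1, 1)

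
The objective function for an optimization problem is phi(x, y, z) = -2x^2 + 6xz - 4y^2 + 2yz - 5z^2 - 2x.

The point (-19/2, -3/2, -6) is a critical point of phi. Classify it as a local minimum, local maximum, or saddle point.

local maximum

The Hessian is constant: H = [[-4, 0, 6], [0, -8, 2], [6, 2, -10]].
Leading principal minors: Δ₁ = -4, Δ₂ = 32, Δ₃ = -16.
The minors alternate sign starting negative (−, +, −), so H is negative definite: a local maximum.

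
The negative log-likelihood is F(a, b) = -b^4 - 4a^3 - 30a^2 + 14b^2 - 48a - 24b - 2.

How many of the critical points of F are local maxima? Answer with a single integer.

2

F separates as a function of a plus a function of b, so ∇F=0 decouples.
∂F/∂a = -12(a + 1)(a + 4) = 0 at a ∈ {-4, -1}; ∂F/∂b = -4(b - 2)(b - 1)(b + 3) = 0 at b ∈ {-3, 1, 2}.
The Hessian is diagonal: diag(F_aa, F_bb). Second derivatives: F_aa(-4)=36, F_aa(-1)=-36; F_bb(-3)=-80, F_bb(1)=16, F_bb(2)=-20.
Local maxima occur where both diagonal entries negative: (-1, -3), (-1, 2). Count: 2.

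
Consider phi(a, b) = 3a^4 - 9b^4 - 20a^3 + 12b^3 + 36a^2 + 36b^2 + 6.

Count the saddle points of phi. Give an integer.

5

phi separates as a function of a plus a function of b, so ∇phi=0 decouples.
∂phi/∂a = 12a(a - 3)(a - 2) = 0 at a ∈ {0, 2, 3}; ∂phi/∂b = -36b(b - 2)(b + 1) = 0 at b ∈ {-1, 0, 2}.
The Hessian is diagonal: diag(phi_aa, phi_bb). Second derivatives: phi_aa(0)=72, phi_aa(2)=-24, phi_aa(3)=36; phi_bb(-1)=-108, phi_bb(0)=72, phi_bb(2)=-216.
Saddle points occur where the two diagonal entries have opposite signs: (0, -1), (0, 2), (2, 0), (3, -1), (3, 2). Count: 5.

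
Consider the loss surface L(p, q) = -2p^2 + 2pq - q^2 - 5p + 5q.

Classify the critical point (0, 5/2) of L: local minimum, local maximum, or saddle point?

The Hessian of L is constant: H = [[-4, 2], [2, -2]].
det(H) = (-4)·(-2) − 2² = 4.
det(H) > 0 and tr(H) = -6 < 0, so H is negative definite and the point is a local maximum.

local maximum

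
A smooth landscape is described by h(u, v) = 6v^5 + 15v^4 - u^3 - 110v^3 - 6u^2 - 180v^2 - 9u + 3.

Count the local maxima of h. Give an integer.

2

h separates as a function of u plus a function of v, so ∇h=0 decouples.
∂h/∂u = -3(u + 1)(u + 3) = 0 at u ∈ {-3, -1}; ∂h/∂v = 30v(v - 3)(v + 1)(v + 4) = 0 at v ∈ {-4, -1, 0, 3}.
The Hessian is diagonal: diag(h_uu, h_vv). Second derivatives: h_uu(-3)=6, h_uu(-1)=-6; h_vv(-4)=-2520, h_vv(-1)=360, h_vv(0)=-360, h_vv(3)=2520.
Local maxima occur where both diagonal entries negative: (-1, -4), (-1, 0). Count: 2.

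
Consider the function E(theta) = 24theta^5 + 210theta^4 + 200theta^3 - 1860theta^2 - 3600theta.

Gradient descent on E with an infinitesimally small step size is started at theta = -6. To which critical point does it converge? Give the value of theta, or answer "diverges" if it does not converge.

diverges

E'(theta) = 120(theta - 2)(theta + 1)(theta + 3)(theta + 5), so E'(-6) = 14400.
Gradient descent moves in the -E' direction, i.e. theta is decreasing.
There is no critical point below theta=-6, and E' keeps the same sign, so the iterate runs off to −∞.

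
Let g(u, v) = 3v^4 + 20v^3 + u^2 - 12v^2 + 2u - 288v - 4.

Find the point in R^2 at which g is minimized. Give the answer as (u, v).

(-1, 2)

g(u,v) separates as P(u) + Q(v) − 4, so its minimum is min P + min Q − 4.
P'(u) = 2u + 2 vanishes at u ∈ {-1}; Q'(v) = 12(v - 2)(v + 3)(v + 4) vanishes at v ∈ {-4, -3, 2}.
Local minima of P (where P''>0): P(-1)=-1. Local minima of Q: Q(-4)=448, Q(2)=-416.
So the global minimum of g is P(-1) + Q(2) − 4 = -1 − 416 − 4 = -421, attained at (-1, 2).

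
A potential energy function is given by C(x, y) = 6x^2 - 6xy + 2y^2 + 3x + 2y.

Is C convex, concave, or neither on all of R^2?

C is quadratic, so its Hessian is the constant matrix H = [[12, -6], [-6, 4]].
det(H) = 12, tr(H) = 16.
det(H) > 0 and tr(H) > 0, so H is positive definite everywhere: convex.

convex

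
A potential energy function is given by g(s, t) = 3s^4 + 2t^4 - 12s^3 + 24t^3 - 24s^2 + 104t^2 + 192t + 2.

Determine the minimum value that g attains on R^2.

-510

g(s,t) separates as P(s) + Q(t) + 2, so its minimum is min P + min Q + 2.
P'(s) = 12s(s - 4)(s + 1) vanishes at s ∈ {-1, 0, 4}; Q'(t) = 8(t + 2)(t + 3)(t + 4) vanishes at t ∈ {-4, -3, -2}.
Local minima of P (where P''>0): P(-1)=-9, P(4)=-384. Local minima of Q: Q(-4)=-128, Q(-2)=-128.
So the global minimum of g is P(4) + Q(-4) + 2 = -384 − 128 + 2 = -510, attained at (4, -4).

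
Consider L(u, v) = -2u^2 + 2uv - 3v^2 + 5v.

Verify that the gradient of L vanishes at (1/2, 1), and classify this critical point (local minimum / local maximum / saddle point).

local maximum

∇L = (-4u + 2v, 2u - 6v + 5); substituting (1/2, 1) gives ∇L = (0, 0), so (1/2, 1) is indeed a critical point.
The Hessian of L is constant: H = [[-4, 2], [2, -6]].
det(H) = (-4)·(-6) − 2² = 20.
det(H) > 0 and tr(H) = -10 < 0, so H is negative definite and the point is a local maximum.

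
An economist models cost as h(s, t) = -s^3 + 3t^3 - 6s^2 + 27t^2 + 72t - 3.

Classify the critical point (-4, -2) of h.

local minimum

The mixed partial ∂²h/∂s∂t is 0, so the Hessian at any point is diag(h_ss, h_tt) = diag(-6(s + 2), 18(t + 3)).
At (-4, -2): H = diag(12, 18).
Both eigenvalues are positive, so H is positive definite: a local minimum.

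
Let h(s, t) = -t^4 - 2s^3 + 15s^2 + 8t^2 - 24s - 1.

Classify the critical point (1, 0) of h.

The mixed partial ∂²h/∂s∂t is 0, so the Hessian at any point is diag(h_ss, h_tt) = diag(6(-2s + 5), 4(-3t^2 + 4)).
At (1, 0): H = diag(18, 16).
Both eigenvalues are positive, so H is positive definite: a local minimum.

local minimum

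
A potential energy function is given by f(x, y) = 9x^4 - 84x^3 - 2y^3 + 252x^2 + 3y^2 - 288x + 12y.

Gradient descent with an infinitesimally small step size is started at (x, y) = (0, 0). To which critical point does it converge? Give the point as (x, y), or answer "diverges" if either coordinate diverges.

f is separable, so gradient descent decouples: x follows -∂f/∂x, y follows -∂f/∂y.
∂f/∂x = 36(x - 4)(x - 2)(x - 1); at x=0 this is -288, so x increases.
∂f/∂y = -6(y - 2)(y + 1); at y=0 this is 12, so y decreases.
x converges to its nearest critical value 1 (a local min of the x-part); y converges to -1. The iterate converges to (1, -1).

(1, -1)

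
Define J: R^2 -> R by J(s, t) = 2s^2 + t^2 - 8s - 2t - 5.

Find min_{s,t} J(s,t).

J(s,t) separates as P(s) + Q(t) − 5, so its minimum is min P + min Q − 5.
P'(s) = 4s - 8 vanishes at s ∈ {2}; Q'(t) = 2(t - 1) vanishes at t ∈ {1}.
Local minima of P (where P''>0): P(2)=-8. Local minima of Q: Q(1)=-1.
So the global minimum of J is P(2) + Q(1) − 5 = -8 − 1 − 5 = -14, attained at (2, 1).

-14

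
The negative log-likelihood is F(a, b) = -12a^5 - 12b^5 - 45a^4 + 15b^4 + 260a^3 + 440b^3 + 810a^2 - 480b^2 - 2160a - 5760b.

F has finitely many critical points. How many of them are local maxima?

4

F separates as a function of a plus a function of b, so ∇F=0 decouples.
∂F/∂a = -60(a - 3)(a - 1)(a + 3)(a + 4) = 0 at a ∈ {-4, -3, 1, 3}; ∂F/∂b = -60(b - 4)(b - 3)(b + 2)(b + 4) = 0 at b ∈ {-4, -2, 3, 4}.
The Hessian is diagonal: diag(F_aa, F_bb). Second derivatives: F_aa(-4)=2100, F_aa(-3)=-1440, F_aa(1)=2400, F_aa(3)=-5040; F_bb(-4)=6720, F_bb(-2)=-3600, F_bb(3)=2100, F_bb(4)=-2880.
Local maxima occur where both diagonal entries negative: (-3, -2), (-3, 4), (3, -2), (3, 4). Count: 4.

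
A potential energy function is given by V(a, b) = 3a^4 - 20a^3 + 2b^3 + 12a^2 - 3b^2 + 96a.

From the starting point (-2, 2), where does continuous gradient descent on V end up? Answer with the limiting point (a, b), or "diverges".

(-1, 1)

V is separable, so gradient descent decouples: a follows -∂V/∂a, b follows -∂V/∂b.
∂V/∂a = 12(a - 4)(a - 2)(a + 1); at a=-2 this is -288, so a increases.
∂V/∂b = 6b(b - 1); at b=2 this is 12, so b decreases.
a converges to its nearest critical value -1 (a local min of the a-part); b converges to 1. The iterate converges to (-1, 1).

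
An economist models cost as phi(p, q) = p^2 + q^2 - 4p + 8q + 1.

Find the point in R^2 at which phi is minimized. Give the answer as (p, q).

phi(p,q) separates as A(p) + B(q) + 1, so its minimum is min A + min B + 1.
A'(p) = 2p - 4 vanishes at p ∈ {2}; B'(q) = 2q + 8 vanishes at q ∈ {-4}.
Local minima of A (where A''>0): A(2)=-4. Local minima of B: B(-4)=-16.
So the global minimum of phi is A(2) + B(-4) + 1 = -4 − 16 + 1 = -19, attained at (2, -4).

(2, -4)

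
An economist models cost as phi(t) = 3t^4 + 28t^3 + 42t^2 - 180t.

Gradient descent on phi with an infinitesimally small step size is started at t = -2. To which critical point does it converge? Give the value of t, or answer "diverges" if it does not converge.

phi'(t) = 12(t - 1)(t + 3)(t + 5), so phi'(-2) = -108.
Gradient descent moves in the -phi' direction, i.e. t is increasing.
The nearest critical point in that direction is t = 1, where phi'' = 288 > 0 (a local minimum). The iterate converges there.

1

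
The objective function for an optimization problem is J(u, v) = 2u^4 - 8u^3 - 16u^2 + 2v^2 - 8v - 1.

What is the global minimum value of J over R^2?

J(u,v) separates as P(u) + Q(v) − 1, so its minimum is min P + min Q − 1.
P'(u) = 8u(u - 4)(u + 1) vanishes at u ∈ {-1, 0, 4}; Q'(v) = 4v - 8 vanishes at v ∈ {2}.
Local minima of P (where P''>0): P(-1)=-6, P(4)=-256. Local minima of Q: Q(2)=-8.
So the global minimum of J is P(4) + Q(2) − 1 = -256 − 8 − 1 = -265, attained at (4, 2).

-265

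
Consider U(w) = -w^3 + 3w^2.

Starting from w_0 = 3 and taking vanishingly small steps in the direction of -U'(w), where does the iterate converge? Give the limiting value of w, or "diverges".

diverges

U'(w) = -3w(w - 2), so U'(3) = -9.
Gradient descent moves in the -U' direction, i.e. w is increasing.
There is no critical point above w=3, and U' keeps the same sign, so the iterate runs off to +∞.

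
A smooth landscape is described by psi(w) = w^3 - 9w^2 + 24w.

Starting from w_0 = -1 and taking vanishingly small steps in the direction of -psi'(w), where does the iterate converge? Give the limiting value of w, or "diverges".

psi'(w) = 3(w - 4)(w - 2), so psi'(-1) = 45.
Gradient descent moves in the -psi' direction, i.e. w is decreasing.
There is no critical point below w=-1, and psi' keeps the same sign, so the iterate runs off to −∞.

diverges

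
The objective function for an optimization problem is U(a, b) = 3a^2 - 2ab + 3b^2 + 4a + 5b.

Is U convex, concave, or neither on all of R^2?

convex

U is quadratic, so its Hessian is the constant matrix H = [[6, -2], [-2, 6]].
det(H) = 32, tr(H) = 12.
det(H) > 0 and tr(H) > 0, so H is positive definite everywhere: convex.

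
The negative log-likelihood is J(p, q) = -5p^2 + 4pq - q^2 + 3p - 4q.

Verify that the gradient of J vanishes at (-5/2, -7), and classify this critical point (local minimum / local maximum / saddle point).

∇J = (-10p + 4q + 3, 4p - 2q - 4); substituting (-5/2, -7) gives ∇J = (0, 0), so (-5/2, -7) is indeed a critical point.
The Hessian of J is constant: H = [[-10, 4], [4, -2]].
det(H) = (-10)·(-2) − 4² = 4.
det(H) > 0 and tr(H) = -12 < 0, so H is negative definite and the point is a local maximum.

local maximum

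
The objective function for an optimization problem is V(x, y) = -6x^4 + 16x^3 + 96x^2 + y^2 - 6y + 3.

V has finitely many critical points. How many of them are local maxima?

V separates as a function of x plus a function of y, so ∇V=0 decouples.
∂V/∂x = -24x(x - 4)(x + 2) = 0 at x ∈ {-2, 0, 4}; ∂V/∂y = 2(y - 3) = 0 at y ∈ {3}.
The Hessian is diagonal: diag(V_xx, V_yy). Second derivatives: V_xx(-2)=-288, V_xx(0)=192, V_xx(4)=-576; V_yy(3)=2.
Local maxima occur where both diagonal entries negative: none. Count: 0.

0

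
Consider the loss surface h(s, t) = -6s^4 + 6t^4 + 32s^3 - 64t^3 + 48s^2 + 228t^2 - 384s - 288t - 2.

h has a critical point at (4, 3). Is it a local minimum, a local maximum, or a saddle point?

local maximum

The mixed partial ∂²h/∂s∂t is 0, so the Hessian at any point is diag(h_ss, h_tt) = diag(24(-3s^2 + 8s + 4), 24(3t^2 - 16t + 19)).
At (4, 3): H = diag(-288, -48).
Both eigenvalues are negative, so H is negative definite: a local maximum.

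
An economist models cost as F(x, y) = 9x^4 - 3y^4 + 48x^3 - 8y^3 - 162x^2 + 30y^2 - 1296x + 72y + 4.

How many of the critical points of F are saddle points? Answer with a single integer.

F separates as a function of x plus a function of y, so ∇F=0 decouples.
∂F/∂x = 36(x - 3)(x + 3)(x + 4) = 0 at x ∈ {-4, -3, 3}; ∂F/∂y = -12(y - 2)(y + 1)(y + 3) = 0 at y ∈ {-3, -1, 2}.
The Hessian is diagonal: diag(F_xx, F_yy). Second derivatives: F_xx(-4)=252, F_xx(-3)=-216, F_xx(3)=1512; F_yy(-3)=-120, F_yy(-1)=72, F_yy(2)=-180.
Saddle points occur where the two diagonal entries have opposite signs: (-4, -3), (-4, 2), (-3, -1), (3, -3), (3, 2). Count: 5.

5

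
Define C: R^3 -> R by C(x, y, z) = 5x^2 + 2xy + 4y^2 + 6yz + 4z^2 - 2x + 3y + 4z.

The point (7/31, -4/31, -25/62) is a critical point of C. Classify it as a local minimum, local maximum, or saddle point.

local minimum

The Hessian is constant: H = [[10, 2, 0], [2, 8, 6], [0, 6, 8]].
Leading principal minors: Δ₁ = 10, Δ₂ = 76, Δ₃ = 248.
All leading minors are positive, so H is positive definite: a local minimum.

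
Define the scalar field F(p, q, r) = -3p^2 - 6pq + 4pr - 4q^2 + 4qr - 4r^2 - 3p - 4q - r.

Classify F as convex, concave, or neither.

concave

F is quadratic, so its Hessian is the constant matrix H = [[-6, -6, 4], [-6, -8, 4], [4, 4, -8]].
Leading principal minors: -6, 12, -64.
Signs alternate −, +, − ⇒ H ≺ 0 ⇒ concave.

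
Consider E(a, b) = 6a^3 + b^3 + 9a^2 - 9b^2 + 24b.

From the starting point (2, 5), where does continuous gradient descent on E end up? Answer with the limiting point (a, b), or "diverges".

E is separable, so gradient descent decouples: a follows -∂E/∂a, b follows -∂E/∂b.
∂E/∂a = 18a(a + 1); at a=2 this is 108, so a decreases.
∂E/∂b = 3(b - 4)(b - 2); at b=5 this is 9, so b decreases.
a converges to its nearest critical value 0 (a local min of the a-part); b converges to 4. The iterate converges to (0, 4).

(0, 4)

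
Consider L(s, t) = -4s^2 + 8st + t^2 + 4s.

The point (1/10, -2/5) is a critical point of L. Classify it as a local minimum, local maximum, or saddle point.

saddle point

The Hessian of L is constant: H = [[-8, 8], [8, 2]].
det(H) = (-8)·2 − 8² = -80.
Since det(H) < 0, H is indefinite and the critical point is a saddle point.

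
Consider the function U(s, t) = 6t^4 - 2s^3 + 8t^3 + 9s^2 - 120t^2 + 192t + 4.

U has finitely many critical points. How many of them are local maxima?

U separates as a function of s plus a function of t, so ∇U=0 decouples.
∂U/∂s = -6s(s - 3) = 0 at s ∈ {0, 3}; ∂U/∂t = 24(t - 2)(t - 1)(t + 4) = 0 at t ∈ {-4, 1, 2}.
The Hessian is diagonal: diag(U_ss, U_tt). Second derivatives: U_ss(0)=18, U_ss(3)=-18; U_tt(-4)=720, U_tt(1)=-120, U_tt(2)=144.
Local maxima occur where both diagonal entries negative: (3, 1). Count: 1.

1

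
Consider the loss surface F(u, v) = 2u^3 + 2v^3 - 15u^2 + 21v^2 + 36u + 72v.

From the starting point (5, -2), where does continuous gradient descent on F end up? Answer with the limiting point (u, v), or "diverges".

F is separable, so gradient descent decouples: u follows -∂F/∂u, v follows -∂F/∂v.
∂F/∂u = 6(u - 3)(u - 2); at u=5 this is 36, so u decreases.
∂F/∂v = 6(v + 3)(v + 4); at v=-2 this is 12, so v decreases.
u converges to its nearest critical value 3 (a local min of the u-part); v converges to -3. The iterate converges to (3, -3).

(3, -3)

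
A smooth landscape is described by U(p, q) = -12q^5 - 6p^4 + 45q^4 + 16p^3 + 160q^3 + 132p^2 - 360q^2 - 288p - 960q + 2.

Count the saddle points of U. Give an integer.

6

U separates as a function of p plus a function of q, so ∇U=0 decouples.
∂U/∂p = -24(p - 4)(p - 1)(p + 3) = 0 at p ∈ {-3, 1, 4}; ∂U/∂q = -60(q - 4)(q - 2)(q + 1)(q + 2) = 0 at q ∈ {-2, -1, 2, 4}.
The Hessian is diagonal: diag(U_pp, U_qq). Second derivatives: U_pp(-3)=-672, U_pp(1)=288, U_pp(4)=-504; U_qq(-2)=1440, U_qq(-1)=-900, U_qq(2)=1440, U_qq(4)=-3600.
Saddle points occur where the two diagonal entries have opposite signs: (-3, -2), (-3, 2), (1, -1), (1, 4), (4, -2), (4, 2). Count: 6.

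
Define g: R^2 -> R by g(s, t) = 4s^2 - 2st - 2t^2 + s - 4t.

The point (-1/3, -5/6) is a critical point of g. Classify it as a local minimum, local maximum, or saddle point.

The Hessian of g is constant: H = [[8, -2], [-2, -4]].
det(H) = 8·(-4) − (-2)² = -36.
Since det(H) < 0, H is indefinite and the critical point is a saddle point.

saddle point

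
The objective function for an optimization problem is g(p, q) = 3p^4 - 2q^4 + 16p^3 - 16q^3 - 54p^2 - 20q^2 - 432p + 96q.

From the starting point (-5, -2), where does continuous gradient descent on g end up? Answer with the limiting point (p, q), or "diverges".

g is separable, so gradient descent decouples: p follows -∂g/∂p, q follows -∂g/∂q.
∂g/∂p = 12(p - 3)(p + 3)(p + 4); at p=-5 this is -192, so p increases.
∂g/∂q = -8(q - 1)(q + 3)(q + 4); at q=-2 this is 48, so q decreases.
p converges to its nearest critical value -4 (a local min of the p-part); q converges to -3. The iterate converges to (-4, -3).

(-4, -3)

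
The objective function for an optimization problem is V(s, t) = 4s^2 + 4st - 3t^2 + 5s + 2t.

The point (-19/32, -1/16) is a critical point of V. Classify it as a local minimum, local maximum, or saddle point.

saddle point

The Hessian of V is constant: H = [[8, 4], [4, -6]].
det(H) = 8·(-6) − 4² = -64.
Since det(H) < 0, H is indefinite and the critical point is a saddle point.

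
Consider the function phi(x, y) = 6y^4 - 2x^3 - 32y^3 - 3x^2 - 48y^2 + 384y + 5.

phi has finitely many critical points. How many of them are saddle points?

phi separates as a function of x plus a function of y, so ∇phi=0 decouples.
∂phi/∂x = -6x(x + 1) = 0 at x ∈ {-1, 0}; ∂phi/∂y = 24(y - 4)(y - 2)(y + 2) = 0 at y ∈ {-2, 2, 4}.
The Hessian is diagonal: diag(phi_xx, phi_yy). Second derivatives: phi_xx(-1)=6, phi_xx(0)=-6; phi_yy(-2)=576, phi_yy(2)=-192, phi_yy(4)=288.
Saddle points occur where the two diagonal entries have opposite signs: (-1, 2), (0, -2), (0, 4). Count: 3.

3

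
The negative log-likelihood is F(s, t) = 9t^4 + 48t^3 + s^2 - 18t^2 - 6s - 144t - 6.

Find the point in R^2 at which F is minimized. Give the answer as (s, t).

(3, -4)

F(s,t) separates as P(s) + Q(t) − 6, so its minimum is min P + min Q − 6.
P'(s) = 2s - 6 vanishes at s ∈ {3}; Q'(t) = 36(t - 1)(t + 1)(t + 4) vanishes at t ∈ {-4, -1, 1}.
Local minima of P (where P''>0): P(3)=-9. Local minima of Q: Q(-4)=-480, Q(1)=-105.
So the global minimum of F is P(3) + Q(-4) − 6 = -9 − 480 − 6 = -495, attained at (3, -4).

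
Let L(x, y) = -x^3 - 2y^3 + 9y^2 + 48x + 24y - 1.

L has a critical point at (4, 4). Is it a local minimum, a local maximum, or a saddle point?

local maximum

The mixed partial ∂²L/∂x∂y is 0, so the Hessian at any point is diag(L_xx, L_yy) = diag(-6x, 6(-2y + 3)).
At (4, 4): H = diag(-24, -30).
Both eigenvalues are negative, so H is negative definite: a local maximum.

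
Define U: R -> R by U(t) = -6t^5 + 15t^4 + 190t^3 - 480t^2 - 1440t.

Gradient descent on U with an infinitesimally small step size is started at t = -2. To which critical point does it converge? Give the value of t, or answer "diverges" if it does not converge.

U'(t) = -30(t - 4)(t - 3)(t + 1)(t + 4), so U'(-2) = 1800.
Gradient descent moves in the -U' direction, i.e. t is decreasing.
The nearest critical point in that direction is t = -4, where U'' = 5040 > 0 (a local minimum). The iterate converges there.

-4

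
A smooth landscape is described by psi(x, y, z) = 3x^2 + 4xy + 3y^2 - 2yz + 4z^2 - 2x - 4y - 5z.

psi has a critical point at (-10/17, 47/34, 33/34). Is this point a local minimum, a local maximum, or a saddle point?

The Hessian is constant: H = [[6, 4, 0], [4, 6, -2], [0, -2, 8]].
Leading principal minors: Δ₁ = 6, Δ₂ = 20, Δ₃ = 136.
All leading minors are positive, so H is positive definite: a local minimum.

local minimum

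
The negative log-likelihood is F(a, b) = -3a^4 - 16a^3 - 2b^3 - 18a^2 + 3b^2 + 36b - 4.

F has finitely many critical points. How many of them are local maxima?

F separates as a function of a plus a function of b, so ∇F=0 decouples.
∂F/∂a = -12a(a + 1)(a + 3) = 0 at a ∈ {-3, -1, 0}; ∂F/∂b = -6(b - 3)(b + 2) = 0 at b ∈ {-2, 3}.
The Hessian is diagonal: diag(F_aa, F_bb). Second derivatives: F_aa(-3)=-72, F_aa(-1)=24, F_aa(0)=-36; F_bb(-2)=30, F_bb(3)=-30.
Local maxima occur where both diagonal entries negative: (-3, 3), (0, 3). Count: 2.

2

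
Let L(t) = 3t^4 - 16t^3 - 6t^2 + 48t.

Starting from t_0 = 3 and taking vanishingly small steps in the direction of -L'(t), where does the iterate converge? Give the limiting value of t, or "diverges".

4

L'(t) = 12(t - 4)(t - 1)(t + 1), so L'(3) = -96.
Gradient descent moves in the -L' direction, i.e. t is increasing.
The nearest critical point in that direction is t = 4, where L'' = 180 > 0 (a local minimum). The iterate converges there.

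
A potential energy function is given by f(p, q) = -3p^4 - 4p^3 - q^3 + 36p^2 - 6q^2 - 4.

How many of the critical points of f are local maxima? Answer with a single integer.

2

f separates as a function of p plus a function of q, so ∇f=0 decouples.
∂f/∂p = -12p(p - 2)(p + 3) = 0 at p ∈ {-3, 0, 2}; ∂f/∂q = -3q(q + 4) = 0 at q ∈ {-4, 0}.
The Hessian is diagonal: diag(f_pp, f_qq). Second derivatives: f_pp(-3)=-180, f_pp(0)=72, f_pp(2)=-120; f_qq(-4)=12, f_qq(0)=-12.
Local maxima occur where both diagonal entries negative: (-3, 0), (2, 0). Count: 2.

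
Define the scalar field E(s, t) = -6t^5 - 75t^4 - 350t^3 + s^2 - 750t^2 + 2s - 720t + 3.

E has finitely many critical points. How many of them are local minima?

2

E separates as a function of s plus a function of t, so ∇E=0 decouples.
∂E/∂s = 2(s + 1) = 0 at s ∈ {-1}; ∂E/∂t = -30(t + 1)(t + 2)(t + 3)(t + 4) = 0 at t ∈ {-4, -3, -2, -1}.
The Hessian is diagonal: diag(E_ss, E_tt). Second derivatives: E_ss(-1)=2; E_tt(-4)=180, E_tt(-3)=-60, E_tt(-2)=60, E_tt(-1)=-180.
Local minima occur where both diagonal entries positive: (-1, -4), (-1, -2). Count: 2.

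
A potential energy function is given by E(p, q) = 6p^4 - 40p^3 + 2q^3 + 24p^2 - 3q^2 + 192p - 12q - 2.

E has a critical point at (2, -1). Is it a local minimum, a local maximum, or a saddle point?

local maximum

The mixed partial ∂²E/∂p∂q is 0, so the Hessian at any point is diag(E_pp, E_qq) = diag(24(3p^2 - 10p + 2), 6(2q - 1)).
At (2, -1): H = diag(-144, -18).
Both eigenvalues are negative, so H is negative definite: a local maximum.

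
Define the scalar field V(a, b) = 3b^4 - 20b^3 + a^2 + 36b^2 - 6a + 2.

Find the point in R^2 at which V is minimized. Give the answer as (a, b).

(3, 0)

V(a,b) separates as P(a) + Q(b) + 2, so its minimum is min P + min Q + 2.
P'(a) = 2a - 6 vanishes at a ∈ {3}; Q'(b) = 12b(b - 3)(b - 2) vanishes at b ∈ {0, 2, 3}.
Local minima of P (where P''>0): P(3)=-9. Local minima of Q: Q(0)=0, Q(3)=27.
So the global minimum of V is P(3) + Q(0) + 2 = -9 + 0 + 2 = -7, attained at (3, 0).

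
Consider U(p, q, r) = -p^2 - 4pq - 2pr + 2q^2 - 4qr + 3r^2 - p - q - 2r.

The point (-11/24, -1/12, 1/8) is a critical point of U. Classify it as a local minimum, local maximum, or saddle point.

The Hessian is constant: H = [[-2, -4, -2], [-4, 4, -4], [-2, -4, 6]].
Leading principal minors: Δ₁ = -2, Δ₂ = -24, Δ₃ = -192.
The minors fit neither the all-positive nor the alternating-sign pattern, so H is indefinite: a saddle point.

saddle point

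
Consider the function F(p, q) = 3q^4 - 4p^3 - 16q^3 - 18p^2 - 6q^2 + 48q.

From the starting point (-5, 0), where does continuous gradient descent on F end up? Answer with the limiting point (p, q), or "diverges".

F is separable, so gradient descent decouples: p follows -∂F/∂p, q follows -∂F/∂q.
∂F/∂p = -12p(p + 3); at p=-5 this is -120, so p increases.
∂F/∂q = 12(q - 4)(q - 1)(q + 1); at q=0 this is 48, so q decreases.
p converges to its nearest critical value -3 (a local min of the p-part); q converges to -1. The iterate converges to (-3, -1).

(-3, -1)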